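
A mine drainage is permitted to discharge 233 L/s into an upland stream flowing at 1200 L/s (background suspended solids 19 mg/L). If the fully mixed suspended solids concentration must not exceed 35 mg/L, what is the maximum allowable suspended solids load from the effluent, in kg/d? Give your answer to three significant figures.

Mass balance at the limit: 1200·19.00 + 233.0·Cₑ = 1433·35 → Cₑ = 117.4 mg/L.
233.0 L/s = 0.2330 m³/s. Load = 0.2330 m³/s × 117.4 g/m³ × 86 400 s/d = 2363 kg/d.

2360 kg/d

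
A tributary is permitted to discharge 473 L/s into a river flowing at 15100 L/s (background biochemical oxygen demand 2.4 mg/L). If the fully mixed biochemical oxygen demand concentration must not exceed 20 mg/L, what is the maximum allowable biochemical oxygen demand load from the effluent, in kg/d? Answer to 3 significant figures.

23800 kg/d

Mass balance at the limit: 15100·2.400 + 473.0·Cₑ = 15570·20 → Cₑ = 581.9 mg/L.
473.0 L/s = 0.4730 m³/s. Load = 0.4730 m³/s × 581.9 g/m³ × 86 400 s/d = 23780 kg/d.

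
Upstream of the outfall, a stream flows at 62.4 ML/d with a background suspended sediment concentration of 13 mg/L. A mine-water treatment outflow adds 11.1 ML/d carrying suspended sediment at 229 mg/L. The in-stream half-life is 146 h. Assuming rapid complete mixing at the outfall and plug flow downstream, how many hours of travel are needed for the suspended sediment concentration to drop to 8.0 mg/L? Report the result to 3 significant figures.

Mass balance: C = (62.40·13.00 + 11.10·229.0) / 73.50 = 3353/73.50 = 45.62 mg/L.
Half-life 146 h → k = ln 2 / 146 = 0.004748 h⁻¹ = 0.1139 d⁻¹.
45.62·exp(−k·t) = 8.0 → t = ln(45.62/8.0)/k = 1320000 s = 366.7 h.

367 h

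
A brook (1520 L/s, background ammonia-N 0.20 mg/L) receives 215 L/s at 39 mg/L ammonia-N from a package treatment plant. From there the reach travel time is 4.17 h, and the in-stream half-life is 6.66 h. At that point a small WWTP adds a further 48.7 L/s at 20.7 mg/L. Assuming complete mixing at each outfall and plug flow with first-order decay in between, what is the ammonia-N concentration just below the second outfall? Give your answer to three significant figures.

After mixing, C = (1520·0.2000 + 215.0·39.00) / 1735 = 8689/1735 = 5.008 mg/L; combined flow 1735 L/s.
Half-life 6.66 h → k = ln 2 / 6.66 = 0.1041 h⁻¹ = 2.498 d⁻¹.
Applying C = C₀e^(−kt): 5.008 × 0.6479 = 3.245 mg/L.
At the second outfall, C = (1735·3.245 + 48.70·20.70) / (1735 + 48.70) = 3.721 mg/L.

3.72 mg/L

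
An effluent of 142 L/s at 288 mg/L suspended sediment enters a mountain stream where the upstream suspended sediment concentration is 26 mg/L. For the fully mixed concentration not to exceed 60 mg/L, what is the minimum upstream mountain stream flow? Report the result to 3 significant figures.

952 L/s

Set C_mix = 60: (Q·26.00 + 142.0·288.0) / (Q + 142.0) = 60
→ Q = 142.0·(288.0 − 60)/(60 − 26.00) = 952.2 L/s.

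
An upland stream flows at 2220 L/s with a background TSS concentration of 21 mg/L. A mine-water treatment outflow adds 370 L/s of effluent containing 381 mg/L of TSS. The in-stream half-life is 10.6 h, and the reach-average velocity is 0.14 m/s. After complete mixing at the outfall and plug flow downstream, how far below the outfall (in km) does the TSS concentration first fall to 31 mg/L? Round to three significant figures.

6.54 km

Flow-weighted average: C = (2220·21.00 + 370.0·381.0) / 2590 = 187600/2590 = 72.43 mg/L.
Half-life 10.6 h → k = ln 2 / 10.6 = 0.06539 h⁻¹ = 1.569 d⁻¹.
Set 72.43·exp(−k·t) = 31 → t = ln(72.43/31)/k = 46720 s = 12.98 h.
Distance = v·t = 0.14·46720 = 6541 m = 6.541 km.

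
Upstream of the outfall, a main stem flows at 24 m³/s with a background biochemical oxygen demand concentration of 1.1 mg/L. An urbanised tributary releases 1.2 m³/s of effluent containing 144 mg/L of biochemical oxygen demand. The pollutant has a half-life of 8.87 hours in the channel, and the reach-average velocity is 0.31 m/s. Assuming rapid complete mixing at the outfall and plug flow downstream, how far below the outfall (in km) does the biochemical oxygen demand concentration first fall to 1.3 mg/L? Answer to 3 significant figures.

25.8 km

Conservation of mass: C = (24.00·1.100 + 1.200·144.0) / 25.20 = 199.2/25.20 = 7.905 mg/L.
Half-life 8.87 h → k = ln 2 / 8.87 = 0.07815 h⁻¹ = 1.875 d⁻¹.
Set 7.905·exp(−k·t) = 1.3 → t = ln(7.905/1.3)/k = 83160 s = 23.10 h.
Distance = v·t = 0.31·83160 = 25780 m = 25.78 km.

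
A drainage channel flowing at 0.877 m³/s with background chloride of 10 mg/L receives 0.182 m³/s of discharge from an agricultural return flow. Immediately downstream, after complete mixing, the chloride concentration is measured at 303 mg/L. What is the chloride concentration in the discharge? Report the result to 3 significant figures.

Mass balance: 0.8770·10.00 + 0.1820·Cₑ = 1.059·303.0
→ Cₑ = (1.059·303.0 − 0.8770·10.00) / 0.1820 = 1715 mg/L.

1710 mg/L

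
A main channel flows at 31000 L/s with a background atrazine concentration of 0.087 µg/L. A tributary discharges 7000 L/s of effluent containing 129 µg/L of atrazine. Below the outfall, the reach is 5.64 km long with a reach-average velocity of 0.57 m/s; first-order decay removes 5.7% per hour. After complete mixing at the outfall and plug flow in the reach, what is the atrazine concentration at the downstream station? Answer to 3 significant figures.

Mass balance: C = (31000·0.08700 + 7000·129.0) / 38000 = 905700/38000 = 23.83 µg/L.
Travel time t = 5.64·1000 / 0.57 = 9895 s = 2.749 h.
5.7%/h lost → k = −ln(1 − 0.057) = 0.05869 h⁻¹.
Applying C = C₀e^(−kt): 23.83 × 0.8510 = 20.28 µg/L.

20.3 µg/L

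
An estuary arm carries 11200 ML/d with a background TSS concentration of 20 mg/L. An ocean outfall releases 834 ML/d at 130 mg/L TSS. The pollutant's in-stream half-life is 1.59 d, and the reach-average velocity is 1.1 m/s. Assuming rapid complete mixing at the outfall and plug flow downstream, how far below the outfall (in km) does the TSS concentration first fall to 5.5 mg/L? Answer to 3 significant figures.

352 km

Mixed concentration C = ΣQC/ΣQ = (11200·20.00 + 834.0·130.0) / 12030 = 332400/12030 = 27.62 mg/L.
Half-life 1.59 d → k = ln 2 / 1.59 = 0.4359 d⁻¹.
Set 27.62·exp(−k·t) = 5.5 → t = ln(27.62/5.5)/k = 319900 s = 88.85 h.
Distance = v·t = 1.1·319900 = 351900 m = 351.9 km.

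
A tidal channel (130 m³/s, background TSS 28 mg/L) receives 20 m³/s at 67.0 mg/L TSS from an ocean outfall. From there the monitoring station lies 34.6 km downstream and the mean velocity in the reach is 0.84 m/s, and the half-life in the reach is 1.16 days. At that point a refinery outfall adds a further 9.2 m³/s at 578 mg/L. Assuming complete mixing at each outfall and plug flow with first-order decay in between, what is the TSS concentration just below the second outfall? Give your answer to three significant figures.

56.9 mg/L

Conservation of mass: C = (130.0·28.00 + 20.00·67.00) / 150.0 = 4980/150.0 = 33.20 mg/L; combined flow 150.0 m³/s.
Travel time t = 34.6·1000 / 0.84 = 41190 s = 11.44 h.
Half-life 1.16 d → k = ln 2 / 1.16 = 0.5975 d⁻¹.
Decay over the reach: 33.20·exp(−kt) = 33.20·0.7521 = 24.97 mg/L.
Second outfall: C = (150.0·24.97 + 9.200·578.0)/159.2 = 56.93 mg/L.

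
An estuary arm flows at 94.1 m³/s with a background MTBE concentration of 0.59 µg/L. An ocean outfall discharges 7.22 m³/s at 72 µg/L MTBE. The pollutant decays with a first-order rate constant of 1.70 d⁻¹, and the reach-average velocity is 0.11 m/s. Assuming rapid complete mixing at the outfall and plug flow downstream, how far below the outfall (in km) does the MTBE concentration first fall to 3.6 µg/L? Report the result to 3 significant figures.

Mass balance: C = (94.10·0.5900 + 7.220·72.00) / 101.3 = 575.4/101.3 = 5.679 µg/L.
Set 5.679·exp(−k·t) = 3.6 → t = ln(5.679/3.6)/k = 23160 s = 6.434 h.
Distance = v·t = 0.11·23160 = 2548 m = 2.548 km.

2.55 km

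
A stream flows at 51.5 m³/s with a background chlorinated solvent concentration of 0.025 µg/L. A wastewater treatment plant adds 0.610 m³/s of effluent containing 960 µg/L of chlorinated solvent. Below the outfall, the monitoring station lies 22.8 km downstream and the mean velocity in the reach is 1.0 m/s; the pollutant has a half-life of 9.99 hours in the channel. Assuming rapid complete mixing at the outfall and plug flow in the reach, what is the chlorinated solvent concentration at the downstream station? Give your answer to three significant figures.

Mass balance: C = (51.50·0.02500 + 0.6100·960.0) / 52.11 = 586.9/52.11 = 11.26 µg/L.
Travel time t = 22.8·1000 / 1.0 = 22800 s = 6.333 h.
Half-life 9.99 h → k = ln 2 / 9.99 = 0.06938 h⁻¹ = 1.665 d⁻¹.
Applying C = C₀e^(−kt): 11.26 × 0.6444 = 7.258 µg/L.

7.26 µg/L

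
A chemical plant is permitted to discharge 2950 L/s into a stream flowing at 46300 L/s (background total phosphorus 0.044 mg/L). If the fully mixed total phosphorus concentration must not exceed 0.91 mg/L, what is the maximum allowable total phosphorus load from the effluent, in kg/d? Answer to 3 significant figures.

3700 kg/d

Mass balance at the limit: 46300·0.04400 + 2950·Cₑ = 49250·0.91 → Cₑ = 14.50 mg/L.
2950 L/s = 2.950 m³/s. Load = 2.950 m³/s × 14.50 g/m³ × 86 400 s/d = 3696 kg/d.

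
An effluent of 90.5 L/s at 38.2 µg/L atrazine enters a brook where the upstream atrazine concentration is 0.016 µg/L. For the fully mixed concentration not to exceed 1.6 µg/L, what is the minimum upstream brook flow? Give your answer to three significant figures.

2090 L/s

Set C_mix = 1.6: (Q·0.01600 + 90.50·38.20) / (Q + 90.50) = 1.6
→ Q = 90.50·(38.20 − 1.6)/(1.6 − 0.01600) = 2091 L/s.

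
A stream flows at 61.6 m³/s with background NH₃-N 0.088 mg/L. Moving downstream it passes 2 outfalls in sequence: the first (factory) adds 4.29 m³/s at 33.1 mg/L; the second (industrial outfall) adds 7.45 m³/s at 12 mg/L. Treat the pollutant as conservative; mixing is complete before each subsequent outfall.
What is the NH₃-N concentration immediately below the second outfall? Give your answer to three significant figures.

After outfall 1: Q = 61.60 + 4.290 = 65.89 m³/s; C = (61.60·0.08800 + 4.290·33.10)/65.89 = 2.237 mg/L.
After outfall 2: Q = 65.89 + 7.450 = 73.34 m³/s; C = (65.89·2.237 + 7.450·12.00)/73.34 = 3.229 mg/L.

3.23 mg/L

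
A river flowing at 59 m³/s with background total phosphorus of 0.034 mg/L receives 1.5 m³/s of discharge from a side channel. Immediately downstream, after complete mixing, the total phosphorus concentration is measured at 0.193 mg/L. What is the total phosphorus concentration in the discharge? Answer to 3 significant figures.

6.45 mg/L

Mass balance: 59.00·0.03400 + 1.500·Cₑ = 60.50·0.1930
→ Cₑ = (60.50·0.1930 − 59.00·0.03400) / 1.500 = 6.447 mg/L.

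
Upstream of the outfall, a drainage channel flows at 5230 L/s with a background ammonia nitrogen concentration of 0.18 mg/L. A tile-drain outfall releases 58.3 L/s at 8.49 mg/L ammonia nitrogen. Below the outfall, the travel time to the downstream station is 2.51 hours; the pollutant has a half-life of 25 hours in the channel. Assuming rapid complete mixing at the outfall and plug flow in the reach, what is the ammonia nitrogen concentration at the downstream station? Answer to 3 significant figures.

0.253 mg/L

Flow-weighted average: C = (5230·0.1800 + 58.30·8.490) / 5288 = 1436/5288 = 0.2716 mg/L.
Half-life 25 h → k = ln 2 / 25 = 0.02773 h⁻¹ = 0.6654 d⁻¹.
Applying C = C₀e^(−kt): 0.2716 × 0.9328 = 0.2534 mg/L.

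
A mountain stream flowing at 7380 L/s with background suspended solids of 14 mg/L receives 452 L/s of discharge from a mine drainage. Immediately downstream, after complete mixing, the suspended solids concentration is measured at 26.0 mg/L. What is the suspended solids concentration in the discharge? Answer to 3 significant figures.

222 mg/L

Mass balance: 7380·14.00 + 452.0·Cₑ = 7832·26.00
→ Cₑ = (7832·26.00 − 7380·14.00) / 452.0 = 221.9 mg/L.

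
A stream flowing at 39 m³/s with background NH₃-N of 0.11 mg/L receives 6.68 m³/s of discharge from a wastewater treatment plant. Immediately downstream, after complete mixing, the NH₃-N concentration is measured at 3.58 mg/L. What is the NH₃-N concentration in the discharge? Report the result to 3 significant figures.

Mass balance: 39.00·0.1100 + 6.680·Cₑ = 45.68·3.580
→ Cₑ = (45.68·3.580 − 39.00·0.1100) / 6.680 = 23.84 mg/L.

23.8 mg/L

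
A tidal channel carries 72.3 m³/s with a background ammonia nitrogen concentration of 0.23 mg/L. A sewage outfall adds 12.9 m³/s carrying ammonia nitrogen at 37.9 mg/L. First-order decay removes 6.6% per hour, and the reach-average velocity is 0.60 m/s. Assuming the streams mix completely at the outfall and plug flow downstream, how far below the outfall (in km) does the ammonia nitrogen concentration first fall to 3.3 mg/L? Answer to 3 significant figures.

Flow-weighted average: C = (72.30·0.2300 + 12.90·37.90) / 85.20 = 505.5/85.20 = 5.934 mg/L.
6.6%/h lost → k = −ln(1 − 0.066) = 0.06828 h⁻¹.
Set 5.934·exp(−k·t) = 3.3 → t = ln(5.934/3.3)/k = 30930 s = 8.593 h.
Distance = v·t = 0.60·30930 = 18560 m = 18.56 km.

18.6 km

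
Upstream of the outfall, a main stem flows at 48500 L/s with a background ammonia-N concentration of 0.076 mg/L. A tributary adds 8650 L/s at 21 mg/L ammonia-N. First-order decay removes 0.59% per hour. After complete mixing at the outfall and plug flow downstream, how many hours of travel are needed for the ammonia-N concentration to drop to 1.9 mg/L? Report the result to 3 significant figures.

90.3 h

Mixed concentration C = ΣQC/ΣQ = (48500·0.07600 + 8650·21.00) / 57150 = 185300/57150 = 3.243 mg/L.
0.59%/h lost → k = −ln(1 − 0.0059) = 0.005917 h⁻¹.
3.243·exp(−k·t) = 1.9 → t = ln(3.243/1.9)/k = 325300 s = 90.35 h.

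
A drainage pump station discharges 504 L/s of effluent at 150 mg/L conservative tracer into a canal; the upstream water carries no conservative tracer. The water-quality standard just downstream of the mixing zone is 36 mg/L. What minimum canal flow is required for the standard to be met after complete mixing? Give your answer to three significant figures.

1600 L/s

Set C_mix = 36: (Q·0 + 504.0·150.0) / (Q + 504.0) = 36
→ Q = 504.0·(150.0 − 36)/(36 − 0) = 1596 L/s.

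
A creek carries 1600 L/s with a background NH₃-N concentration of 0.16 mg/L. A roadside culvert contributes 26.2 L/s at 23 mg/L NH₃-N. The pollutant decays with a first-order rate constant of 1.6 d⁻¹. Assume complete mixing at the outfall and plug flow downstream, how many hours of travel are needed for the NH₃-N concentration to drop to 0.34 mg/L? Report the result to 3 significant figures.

Mass balance: C = (1600·0.1600 + 26.20·23.00) / 1626 = 858.6/1626 = 0.5280 mg/L.
0.5280·exp(−k·t) = 0.34 → t = ln(0.5280/0.34)/k = 23770 s = 6.602 h.

6.60 h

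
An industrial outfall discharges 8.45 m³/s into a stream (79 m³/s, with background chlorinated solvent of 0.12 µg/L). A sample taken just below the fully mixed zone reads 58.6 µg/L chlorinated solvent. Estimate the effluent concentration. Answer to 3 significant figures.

Mass balance: 79.00·0.1200 + 8.450·Cₑ = 87.45·58.60
→ Cₑ = (87.45·58.60 − 79.00·0.1200) / 8.450 = 605.3 µg/L.

605 µg/L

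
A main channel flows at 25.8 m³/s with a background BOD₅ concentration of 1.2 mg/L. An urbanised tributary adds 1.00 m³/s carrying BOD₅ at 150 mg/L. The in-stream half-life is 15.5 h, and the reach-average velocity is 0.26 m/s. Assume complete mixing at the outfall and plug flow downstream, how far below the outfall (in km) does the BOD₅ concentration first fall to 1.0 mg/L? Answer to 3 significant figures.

Conservation of mass: C = (25.80·1.200 + 1.000·150.0) / 26.80 = 181.0/26.80 = 6.752 mg/L.
Half-life 15.5 h → k = ln 2 / 15.5 = 0.04472 h⁻¹ = 1.073 d⁻¹.
Set 6.752·exp(−k·t) = 1.0 → t = ln(6.752/1.0)/k = 153700 s = 42.71 h.
Distance = v·t = 0.26·153700 = 39970 m = 39.97 km.

40.0 km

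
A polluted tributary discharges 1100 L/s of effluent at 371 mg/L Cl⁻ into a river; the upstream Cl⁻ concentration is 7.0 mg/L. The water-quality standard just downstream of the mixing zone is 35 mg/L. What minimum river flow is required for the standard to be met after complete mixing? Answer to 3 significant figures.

Set C_mix = 35: (Q·7.000 + 1100·371.0) / (Q + 1100) = 35
→ Q = 1100·(371.0 − 35)/(35 − 7.000) = 13200 L/s.

13200 L/s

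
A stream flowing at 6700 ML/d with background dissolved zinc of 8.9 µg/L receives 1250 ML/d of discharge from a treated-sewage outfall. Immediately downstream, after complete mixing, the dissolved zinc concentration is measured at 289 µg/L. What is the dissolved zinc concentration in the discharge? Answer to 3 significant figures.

1790 µg/L

Mass balance: 6700·8.900 + 1250·Cₑ = 7950·289.0
→ Cₑ = (7950·289.0 − 6700·8.900) / 1250 = 1790 µg/L.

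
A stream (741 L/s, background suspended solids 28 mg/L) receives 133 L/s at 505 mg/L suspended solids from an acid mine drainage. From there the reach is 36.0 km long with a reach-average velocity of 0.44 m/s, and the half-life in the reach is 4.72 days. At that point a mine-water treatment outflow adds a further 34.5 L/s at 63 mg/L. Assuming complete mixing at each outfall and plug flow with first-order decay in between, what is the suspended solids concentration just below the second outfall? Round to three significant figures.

Conservation of mass: C = (741.0·28.00 + 133.0·505.0) / 874.0 = 87910/874.0 = 100.6 mg/L; combined flow 874.0 L/s.
Travel time t = 36.0·1000 / 0.44 = 81820 s = 22.73 h.
Half-life 4.72 d → k = ln 2 / 4.72 = 0.1469 d⁻¹.
Decay over the reach: 100.6·exp(−kt) = 100.6·0.8702 = 87.53 mg/L.
Second outfall: C = (874.0·87.53 + 34.50·63.00)/908.5 = 86.60 mg/L.

86.6 mg/L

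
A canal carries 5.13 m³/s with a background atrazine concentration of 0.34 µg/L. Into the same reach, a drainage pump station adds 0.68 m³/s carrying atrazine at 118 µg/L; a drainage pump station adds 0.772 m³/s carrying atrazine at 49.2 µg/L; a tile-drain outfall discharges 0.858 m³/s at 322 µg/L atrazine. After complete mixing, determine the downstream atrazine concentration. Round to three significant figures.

Conservation of mass: C = (5.130·0.3400 + 0.6800·118.0 + 0.7720·49.20 + 0.8580·322.0) / 7.440 = 396.2/7.440 = 53.26 µg/L.

53.3 µg/L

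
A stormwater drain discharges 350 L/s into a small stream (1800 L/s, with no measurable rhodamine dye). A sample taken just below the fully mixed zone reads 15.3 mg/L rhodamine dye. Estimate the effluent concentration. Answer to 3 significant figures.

Mass balance: 1800·0 + 350.0·Cₑ = 2150·15.30
→ Cₑ = (2150·15.30 − 1800·0) / 350.0 = 93.99 mg/L.

94.0 mg/L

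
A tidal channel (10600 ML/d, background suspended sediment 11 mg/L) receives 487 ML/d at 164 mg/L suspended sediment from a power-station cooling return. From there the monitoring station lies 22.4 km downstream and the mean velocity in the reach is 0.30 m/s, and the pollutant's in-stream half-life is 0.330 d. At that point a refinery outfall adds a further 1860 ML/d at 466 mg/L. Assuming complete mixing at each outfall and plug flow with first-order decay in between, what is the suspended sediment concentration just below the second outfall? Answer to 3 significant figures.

Mixed concentration C = ΣQC/ΣQ = (10600·11.00 + 487.0·164.0) / 11090 = 196500/11090 = 17.72 mg/L; combined flow 11090 ML/d.
Travel time t = 22.4·1000 / 0.30 = 74670 s = 20.74 h.
Half-life 0.330 d → k = ln 2 / 0.330 = 2.100 d⁻¹.
First-order decay: C = 17.72·exp(−k·t) = 17.72·0.1628 = 2.885 mg/L.
At the second outfall, C = (11090·2.885 + 1860·466.0) / (11090 + 1860) = 69.42 mg/L.

69.4 mg/L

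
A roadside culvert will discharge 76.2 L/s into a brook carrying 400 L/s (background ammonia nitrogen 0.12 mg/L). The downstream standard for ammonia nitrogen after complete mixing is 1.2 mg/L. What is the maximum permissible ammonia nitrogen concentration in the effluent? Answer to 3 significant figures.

6.87 mg/L

At the limit, (Qr·Cr + Qe·Cₑ)/(Qr + Qe) = 1.2:
Cₑ = (476.2·1.2 − 400.0·0.1200) / 76.20 = 6.869 mg/L.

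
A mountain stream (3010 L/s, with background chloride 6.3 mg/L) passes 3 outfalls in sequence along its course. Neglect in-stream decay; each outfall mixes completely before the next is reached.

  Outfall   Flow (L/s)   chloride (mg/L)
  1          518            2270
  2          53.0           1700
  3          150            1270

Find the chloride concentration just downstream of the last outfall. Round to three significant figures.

Outfall 1: combined Q = 3528 L/s; C = (3010·6.300 + 518.0·2270)/3528 = 338.7 mg/L.
Outfall 2: combined Q = 3581 L/s; C = (3528·338.7 + 53.00·1700)/3581 = 358.8 mg/L.
Outfall 3: combined Q = 3731 L/s; C = (3581·358.8 + 150.0·1270)/3731 = 395.4 mg/L.

395 mg/L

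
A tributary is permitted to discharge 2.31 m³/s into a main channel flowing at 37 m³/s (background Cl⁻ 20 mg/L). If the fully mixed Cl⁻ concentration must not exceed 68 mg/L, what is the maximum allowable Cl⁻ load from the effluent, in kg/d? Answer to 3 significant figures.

167000 kg/d

Mass balance at the limit: 37.00·20.00 + 2.310·Cₑ = 39.31·68 → Cₑ = 836.8 mg/L.
Load = 2.310 m³/s × 836.8 g/m³ × 86 400 s/d = 167000 kg/d.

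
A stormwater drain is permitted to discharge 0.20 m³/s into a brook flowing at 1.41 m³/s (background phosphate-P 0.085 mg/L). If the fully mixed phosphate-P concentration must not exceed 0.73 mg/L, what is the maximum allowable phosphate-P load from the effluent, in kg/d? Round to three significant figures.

Mass balance at the limit: 1.410·0.08500 + 0.2000·Cₑ = 1.610·0.73 → Cₑ = 5.277 mg/L.
Load = 0.2000 m³/s × 5.277 g/m³ × 86 400 s/d = 91.19 kg/d.

91.2 kg/d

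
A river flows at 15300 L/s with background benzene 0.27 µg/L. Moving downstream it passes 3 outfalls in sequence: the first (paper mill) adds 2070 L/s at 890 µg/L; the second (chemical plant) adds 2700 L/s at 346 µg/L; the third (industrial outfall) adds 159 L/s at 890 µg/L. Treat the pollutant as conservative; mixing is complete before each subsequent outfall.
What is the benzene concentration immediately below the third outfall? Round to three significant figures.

144 µg/L

After outfall 1: Q = 15300 + 2070 = 17370 L/s; C = (15300·0.2700 + 2070·890.0)/17370 = 106.3 µg/L.
After outfall 2: Q = 17370 + 2700 = 20070 L/s; C = (17370·106.3 + 2700·346.0)/20070 = 138.5 µg/L.
After outfall 3: Q = 20070 + 159.0 = 20230 L/s; C = (20070·138.5 + 159.0·890.0)/20230 = 144.5 µg/L.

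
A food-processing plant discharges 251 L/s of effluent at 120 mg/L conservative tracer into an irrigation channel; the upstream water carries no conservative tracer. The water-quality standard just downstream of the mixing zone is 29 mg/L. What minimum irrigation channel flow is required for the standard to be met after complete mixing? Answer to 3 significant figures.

788 L/s

Set C_mix = 29: (Q·0 + 251.0·120.0) / (Q + 251.0) = 29
→ Q = 251.0·(120.0 − 29)/(29 − 0) = 787.6 L/s.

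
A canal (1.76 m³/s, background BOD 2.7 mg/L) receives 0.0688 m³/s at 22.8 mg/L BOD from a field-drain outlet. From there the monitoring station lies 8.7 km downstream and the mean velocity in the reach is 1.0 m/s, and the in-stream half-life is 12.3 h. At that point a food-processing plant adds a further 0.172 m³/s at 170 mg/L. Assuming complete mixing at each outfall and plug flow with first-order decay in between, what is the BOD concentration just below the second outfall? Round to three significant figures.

Flow-weighted average: C = (1.760·2.700 + 0.06880·22.80) / 1.829 = 6.321/1.829 = 3.456 mg/L; combined flow 1.829 m³/s.
Travel time t = 8.7·1000 / 1.0 = 8700 s = 2.417 h.
Half-life 12.3 h → k = ln 2 / 12.3 = 0.05635 h⁻¹ = 1.352 d⁻¹.
Decay over the reach: 3.456·exp(−kt) = 3.456·0.8727 = 3.016 mg/L.
At the second outfall, C = (1.829·3.016 + 0.1720·170.0) / (1.829 + 0.1720) = 17.37 mg/L.

17.4 mg/L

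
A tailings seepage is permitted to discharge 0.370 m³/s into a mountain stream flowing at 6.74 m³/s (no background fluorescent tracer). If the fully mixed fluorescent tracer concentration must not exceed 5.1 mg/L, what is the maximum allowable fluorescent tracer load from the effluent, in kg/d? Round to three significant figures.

3130 kg/d

Mass balance at the limit: 6.740·0 + 0.3700·Cₑ = 7.110·5.1 → Cₑ = 98.00 mg/L.
Load = 0.3700 m³/s × 98.00 g/m³ × 86 400 s/d = 3133 kg/d.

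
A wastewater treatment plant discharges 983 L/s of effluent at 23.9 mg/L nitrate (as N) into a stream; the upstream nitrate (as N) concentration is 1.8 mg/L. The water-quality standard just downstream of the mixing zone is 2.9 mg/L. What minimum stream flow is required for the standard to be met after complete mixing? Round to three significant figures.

18800 L/s

Set C_mix = 2.9: (Q·1.800 + 983.0·23.90) / (Q + 983.0) = 2.9
→ Q = 983.0·(23.90 − 2.9)/(2.9 − 1.800) = 18770 L/s.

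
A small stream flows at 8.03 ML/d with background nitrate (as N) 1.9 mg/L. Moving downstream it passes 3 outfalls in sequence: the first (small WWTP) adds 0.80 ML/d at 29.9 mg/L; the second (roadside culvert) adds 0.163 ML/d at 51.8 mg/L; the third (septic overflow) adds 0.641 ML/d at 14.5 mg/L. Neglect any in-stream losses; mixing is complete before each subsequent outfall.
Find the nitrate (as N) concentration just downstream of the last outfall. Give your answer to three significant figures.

After outfall 1: Q = 8.030 + 0.8000 = 8.830 ML/d; C = (8.030·1.900 + 0.8000·29.90)/8.830 = 4.437 mg/L.
After outfall 2: Q = 8.830 + 0.1630 = 8.993 ML/d; C = (8.830·4.437 + 0.1630·51.80)/8.993 = 5.295 mg/L.
After outfall 3: Q = 8.993 + 0.6410 = 9.634 ML/d; C = (8.993·5.295 + 0.6410·14.50)/9.634 = 5.908 mg/L.

5.91 mg/L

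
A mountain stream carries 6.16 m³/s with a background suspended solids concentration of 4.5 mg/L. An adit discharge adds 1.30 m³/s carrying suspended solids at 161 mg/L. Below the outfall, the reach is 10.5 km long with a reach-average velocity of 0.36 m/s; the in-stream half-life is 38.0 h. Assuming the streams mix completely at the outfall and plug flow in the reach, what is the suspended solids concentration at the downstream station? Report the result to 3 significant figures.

Mixed concentration C = ΣQC/ΣQ = (6.160·4.500 + 1.300·161.0) / 7.460 = 237.0/7.460 = 31.77 mg/L.
Travel time t = 10.5·1000 / 0.36 = 29170 s = 8.102 h.
Half-life 38.0 h → k = ln 2 / 38.0 = 0.01824 h⁻¹ = 0.4378 d⁻¹.
After decay, C = 31.77 × e^(−kt) = 31.77 × 0.8626 = 27.41 mg/L.

27.4 mg/L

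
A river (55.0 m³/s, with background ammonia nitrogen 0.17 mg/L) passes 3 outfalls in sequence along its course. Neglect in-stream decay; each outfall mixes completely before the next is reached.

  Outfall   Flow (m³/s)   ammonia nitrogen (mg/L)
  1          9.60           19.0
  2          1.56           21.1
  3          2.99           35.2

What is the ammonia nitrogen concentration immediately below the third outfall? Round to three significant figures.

Below outfall 1: Q → 64.60 m³/s, C = (55.00·0.1700 + 9.600·19.00)/64.60 = 2.968 mg/L.
Below outfall 2: Q → 66.16 m³/s, C = (64.60·2.968 + 1.560·21.10)/66.16 = 3.396 mg/L.
Below outfall 3: Q → 69.15 m³/s, C = (66.16·3.396 + 2.990·35.20)/69.15 = 4.771 mg/L.

4.77 mg/L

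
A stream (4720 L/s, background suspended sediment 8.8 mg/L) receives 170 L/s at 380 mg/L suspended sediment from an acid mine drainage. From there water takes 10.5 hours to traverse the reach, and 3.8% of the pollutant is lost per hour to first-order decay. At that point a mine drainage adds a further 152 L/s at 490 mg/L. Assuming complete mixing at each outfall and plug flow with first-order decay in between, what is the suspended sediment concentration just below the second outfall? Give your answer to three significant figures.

Flow-weighted average: C = (4720·8.800 + 170.0·380.0) / 4890 = 106100/4890 = 21.70 mg/L; combined flow 4890 L/s.
3.8%/h lost → k = −ln(1 − 0.038) = 0.03874 h⁻¹.
First-order decay: C = 21.70·exp(−k·t) = 21.70·0.6658 = 14.45 mg/L.
Second outfall: C = (4890·14.45 + 152.0·490.0)/5042 = 28.79 mg/L.

28.8 mg/L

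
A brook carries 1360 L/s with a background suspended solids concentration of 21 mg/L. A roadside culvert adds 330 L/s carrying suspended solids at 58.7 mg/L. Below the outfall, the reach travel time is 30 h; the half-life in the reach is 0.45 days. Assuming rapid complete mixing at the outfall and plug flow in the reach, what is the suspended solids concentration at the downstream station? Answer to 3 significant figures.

4.14 mg/L

Mixed concentration C = ΣQC/ΣQ = (1360·21.00 + 330.0·58.70) / 1690 = 47930/1690 = 28.36 mg/L.
Half-life 0.45 d → k = ln 2 / 0.45 = 1.540 d⁻¹.
First-order decay: C = 28.36·exp(−k·t) = 28.36·0.1458 = 4.136 mg/L.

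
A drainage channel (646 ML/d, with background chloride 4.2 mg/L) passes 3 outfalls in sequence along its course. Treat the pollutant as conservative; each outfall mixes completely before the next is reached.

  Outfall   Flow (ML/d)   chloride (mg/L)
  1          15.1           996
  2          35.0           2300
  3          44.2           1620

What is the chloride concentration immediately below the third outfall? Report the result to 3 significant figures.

Below outfall 1: Q → 661.1 ML/d, C = (646.0·4.200 + 15.10·996.0)/661.1 = 26.85 mg/L.
Below outfall 2: Q → 696.1 ML/d, C = (661.1·26.85 + 35.00·2300)/696.1 = 141.1 mg/L.
Below outfall 3: Q → 740.3 ML/d, C = (696.1·141.1 + 44.20·1620)/740.3 = 229.4 mg/L.

229 mg/L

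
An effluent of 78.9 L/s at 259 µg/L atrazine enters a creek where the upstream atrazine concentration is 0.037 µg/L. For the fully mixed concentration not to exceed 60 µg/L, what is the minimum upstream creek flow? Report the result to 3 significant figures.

Set C_mix = 60: (Q·0.03700 + 78.90·259.0) / (Q + 78.90) = 60
→ Q = 78.90·(259.0 − 60)/(60 − 0.03700) = 261.8 L/s.

262 L/s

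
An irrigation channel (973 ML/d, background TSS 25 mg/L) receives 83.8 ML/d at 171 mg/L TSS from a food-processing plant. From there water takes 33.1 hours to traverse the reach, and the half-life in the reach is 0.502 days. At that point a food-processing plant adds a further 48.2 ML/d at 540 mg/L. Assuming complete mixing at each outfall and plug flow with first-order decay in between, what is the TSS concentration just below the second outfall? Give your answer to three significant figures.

Mixed concentration C = ΣQC/ΣQ = (973.0·25.00 + 83.80·171.0) / 1057 = 38650/1057 = 36.58 mg/L; combined flow 1057 ML/d.
Half-life 0.502 d → k = ln 2 / 0.502 = 1.381 d⁻¹.
Decay over the reach: 36.58·exp(−kt) = 36.58·0.1489 = 5.447 mg/L.
At the second outfall, C = (1057·5.447 + 48.20·540.0) / (1057 + 48.20) = 28.76 mg/L.

28.8 mg/L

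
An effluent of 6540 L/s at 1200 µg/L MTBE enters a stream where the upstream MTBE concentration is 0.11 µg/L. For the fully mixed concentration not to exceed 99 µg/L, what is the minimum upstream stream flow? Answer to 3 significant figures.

Set C_mix = 99: (Q·0.1100 + 6540·1200) / (Q + 6540) = 99
→ Q = 6540·(1200 − 99)/(99 − 0.1100) = 72810 L/s.

72800 L/s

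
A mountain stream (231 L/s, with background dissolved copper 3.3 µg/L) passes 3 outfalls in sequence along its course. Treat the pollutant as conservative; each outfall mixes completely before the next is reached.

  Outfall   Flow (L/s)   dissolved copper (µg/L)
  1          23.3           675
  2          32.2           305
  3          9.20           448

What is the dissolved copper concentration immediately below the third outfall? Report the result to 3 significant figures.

After outfall 1: Q = 231.0 + 23.30 = 254.3 L/s; C = (231.0·3.300 + 23.30·675.0)/254.3 = 64.84 µg/L.
After outfall 2: Q = 254.3 + 32.20 = 286.5 L/s; C = (254.3·64.84 + 32.20·305.0)/286.5 = 91.84 µg/L.
After outfall 3: Q = 286.5 + 9.200 = 295.7 L/s; C = (286.5·91.84 + 9.200·448.0)/295.7 = 102.9 µg/L.

103 µg/L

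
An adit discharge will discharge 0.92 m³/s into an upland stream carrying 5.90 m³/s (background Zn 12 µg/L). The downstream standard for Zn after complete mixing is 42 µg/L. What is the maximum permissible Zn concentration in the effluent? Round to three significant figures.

At the limit, (Qr·Cr + Qe·Cₑ)/(Qr + Qe) = 42:
Cₑ = (6.820·42 − 5.900·12.00) / 0.9200 = 234.4 µg/L.

234 µg/L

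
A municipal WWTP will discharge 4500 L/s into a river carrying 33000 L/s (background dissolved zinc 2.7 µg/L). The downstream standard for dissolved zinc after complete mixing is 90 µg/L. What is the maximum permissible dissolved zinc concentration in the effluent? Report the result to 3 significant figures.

At the limit, (Qr·Cr + Qe·Cₑ)/(Qr + Qe) = 90:
Cₑ = (37500·90 − 33000·2.700) / 4500 = 730.2 µg/L.

730 µg/L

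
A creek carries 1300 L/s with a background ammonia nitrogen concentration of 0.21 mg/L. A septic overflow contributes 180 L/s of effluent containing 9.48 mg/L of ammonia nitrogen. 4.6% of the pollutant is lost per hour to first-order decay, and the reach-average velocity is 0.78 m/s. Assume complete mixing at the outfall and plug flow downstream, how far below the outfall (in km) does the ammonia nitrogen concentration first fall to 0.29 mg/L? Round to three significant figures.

After mixing, C = (1300·0.2100 + 180.0·9.480) / 1480 = 1979/1480 = 1.337 mg/L.
4.6%/h lost → k = −ln(1 − 0.046) = 0.04709 h⁻¹.
Set 1.337·exp(−k·t) = 0.29 → t = ln(1.337/0.29)/k = 116900 s = 32.46 h.
Distance = v·t = 0.78·116900 = 91150 m = 91.15 km.

91.1 km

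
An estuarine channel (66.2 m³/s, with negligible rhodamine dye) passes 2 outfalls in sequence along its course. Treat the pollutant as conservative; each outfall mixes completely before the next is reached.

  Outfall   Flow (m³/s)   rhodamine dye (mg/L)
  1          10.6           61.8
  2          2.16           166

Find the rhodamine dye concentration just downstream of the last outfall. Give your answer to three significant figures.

Below outfall 1: Q → 76.80 m³/s, C = (66.20·0 + 10.60·61.80)/76.80 = 8.530 mg/L.
Below outfall 2: Q → 78.96 m³/s, C = (76.80·8.530 + 2.160·166.0)/78.96 = 12.84 mg/L.

12.8 mg/L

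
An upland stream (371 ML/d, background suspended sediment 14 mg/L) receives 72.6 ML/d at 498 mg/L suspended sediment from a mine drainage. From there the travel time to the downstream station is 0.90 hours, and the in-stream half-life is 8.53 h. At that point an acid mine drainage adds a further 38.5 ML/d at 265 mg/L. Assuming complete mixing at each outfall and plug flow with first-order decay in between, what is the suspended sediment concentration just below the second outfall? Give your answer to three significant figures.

Flow-weighted average: C = (371.0·14.00 + 72.60·498.0) / 443.6 = 41350/443.6 = 93.21 mg/L; combined flow 443.6 ML/d.
Half-life 8.53 h → k = ln 2 / 8.53 = 0.08126 h⁻¹ = 1.950 d⁻¹.
First-order decay: C = 93.21·exp(−k·t) = 93.21·0.9295 = 86.64 mg/L.
Second outfall: C = (443.6·86.64 + 38.50·265.0)/482.1 = 100.9 mg/L.

101 mg/L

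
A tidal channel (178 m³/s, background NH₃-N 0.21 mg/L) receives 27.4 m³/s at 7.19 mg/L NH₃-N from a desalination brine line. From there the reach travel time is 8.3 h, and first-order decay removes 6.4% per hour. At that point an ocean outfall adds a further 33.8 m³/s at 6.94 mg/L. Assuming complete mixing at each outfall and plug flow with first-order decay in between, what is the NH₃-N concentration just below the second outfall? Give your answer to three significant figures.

Mass balance: C = (178.0·0.2100 + 27.40·7.190) / 205.4 = 234.4/205.4 = 1.141 mg/L; combined flow 205.4 m³/s.
6.4%/h lost → k = −ln(1 − 0.064) = 0.06614 h⁻¹.
After decay, C = 1.141 × e^(−kt) = 1.141 × 0.5775 = 0.6591 mg/L.
Second outfall: C = (205.4·0.6591 + 33.80·6.940)/239.2 = 1.547 mg/L.

1.55 mg/L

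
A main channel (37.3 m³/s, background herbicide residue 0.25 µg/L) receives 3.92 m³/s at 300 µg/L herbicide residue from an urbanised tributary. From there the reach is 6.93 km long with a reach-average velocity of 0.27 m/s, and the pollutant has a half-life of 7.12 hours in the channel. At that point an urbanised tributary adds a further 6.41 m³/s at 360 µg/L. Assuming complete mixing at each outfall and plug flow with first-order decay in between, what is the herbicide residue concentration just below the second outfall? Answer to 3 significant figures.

Conservation of mass: C = (37.30·0.2500 + 3.920·300.0) / 41.22 = 1185/41.22 = 28.76 µg/L; combined flow 41.22 m³/s.
Travel time t = 6.93·1000 / 0.27 = 25670 s = 7.130 h.
Half-life 7.12 h → k = ln 2 / 7.12 = 0.09735 h⁻¹ = 2.336 d⁻¹.
First-order decay: C = 28.76·exp(−k·t) = 28.76·0.4995 = 14.36 µg/L.
Second outfall: C = (41.22·14.36 + 6.410·360.0)/47.63 = 60.88 µg/L.

60.9 µg/L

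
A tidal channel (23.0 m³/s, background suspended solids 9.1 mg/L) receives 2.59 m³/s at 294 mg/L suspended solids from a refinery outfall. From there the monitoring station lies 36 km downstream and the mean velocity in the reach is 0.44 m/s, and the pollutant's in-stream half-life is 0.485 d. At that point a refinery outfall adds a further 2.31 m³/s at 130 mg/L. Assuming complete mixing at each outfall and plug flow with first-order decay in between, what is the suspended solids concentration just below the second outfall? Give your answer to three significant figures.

19.8 mg/L

Conservation of mass: C = (23.00·9.100 + 2.590·294.0) / 25.59 = 970.8/25.59 = 37.94 mg/L; combined flow 25.59 m³/s.
Travel time t = 36·1000 / 0.44 = 81820 s = 22.73 h.
Half-life 0.485 d → k = ln 2 / 0.485 = 1.429 d⁻¹.
Applying C = C₀e^(−kt): 37.94 × 0.2584 = 9.801 mg/L.
Second outfall: C = (25.59·9.801 + 2.310·130.0)/27.90 = 19.75 mg/L.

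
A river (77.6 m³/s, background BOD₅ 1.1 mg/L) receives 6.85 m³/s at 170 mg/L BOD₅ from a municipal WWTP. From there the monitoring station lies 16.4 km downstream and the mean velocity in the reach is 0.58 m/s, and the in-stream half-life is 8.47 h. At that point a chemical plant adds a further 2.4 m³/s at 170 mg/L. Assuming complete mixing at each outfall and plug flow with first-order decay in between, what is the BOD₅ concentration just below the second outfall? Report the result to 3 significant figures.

12.3 mg/L

Mass balance: C = (77.60·1.100 + 6.850·170.0) / 84.45 = 1250/84.45 = 14.80 mg/L; combined flow 84.45 m³/s.
Travel time t = 16.4·1000 / 0.58 = 28280 s = 7.854 h.
Half-life 8.47 h → k = ln 2 / 8.47 = 0.08184 h⁻¹ = 1.964 d⁻¹.
Decay over the reach: 14.80·exp(−kt) = 14.80·0.5258 = 7.782 mg/L.
Second outfall: C = (84.45·7.782 + 2.400·170.0)/86.85 = 12.27 mg/L.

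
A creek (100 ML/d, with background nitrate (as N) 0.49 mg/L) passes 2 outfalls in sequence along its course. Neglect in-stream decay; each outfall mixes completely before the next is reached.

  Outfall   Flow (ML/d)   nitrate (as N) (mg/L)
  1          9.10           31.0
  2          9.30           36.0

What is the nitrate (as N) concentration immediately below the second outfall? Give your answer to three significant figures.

5.62 mg/L

After outfall 1: Q = 100.0 + 9.100 = 109.1 ML/d; C = (100.0·0.4900 + 9.100·31.00)/109.1 = 3.035 mg/L.
After outfall 2: Q = 109.1 + 9.300 = 118.4 ML/d; C = (109.1·3.035 + 9.300·36.00)/118.4 = 5.624 mg/L.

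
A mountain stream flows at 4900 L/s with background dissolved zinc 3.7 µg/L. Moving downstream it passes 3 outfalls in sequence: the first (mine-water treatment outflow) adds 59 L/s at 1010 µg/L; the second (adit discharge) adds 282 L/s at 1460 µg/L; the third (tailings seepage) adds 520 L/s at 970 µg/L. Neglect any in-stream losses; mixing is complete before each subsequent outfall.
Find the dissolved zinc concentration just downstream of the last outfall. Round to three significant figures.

173 µg/L

Below outfall 1: Q → 4959 L/s, C = (4900·3.700 + 59.00·1010)/4959 = 15.67 µg/L.
Below outfall 2: Q → 5241 L/s, C = (4959·15.67 + 282.0·1460)/5241 = 93.39 µg/L.
Below outfall 3: Q → 5761 L/s, C = (5241·93.39 + 520.0·970.0)/5761 = 172.5 µg/L.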